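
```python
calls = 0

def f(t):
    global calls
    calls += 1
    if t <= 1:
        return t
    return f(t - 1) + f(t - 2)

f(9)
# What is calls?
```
Call trace (a repeated sub-call is expanded the first time; later identical calls just restate its return value):
f(t=9)
  f(t=8)
    f(t=7)
      f(t=6)
        f(t=5)
          f(t=4)
            f(t=3)
              f(t=2)
                f(t=1)
                -> return 1
                f(t=0)
                -> return 0
              -> return 1
              f(t=1)
              -> return 1
            -> return 2
            f(t=2) -> return 1  (same call as traced above)
          -> return 3
          f(t=3) -> return 2  (same call as traced above)
        -> return 5
        f(t=4) -> return 3  (same call as traced above)
      -> return 8
      f(t=5) -> return 5  (same call as traced above)
    -> return 13
    f(t=6) -> return 8  (same call as traced above)
  -> return 21
  f(t=7) -> return 13  (same call as traced above)
-> return 34

calls is incremented once per call, so count the calls in each subtree. Let C(t) = number of calls made by f(t).
C(0) = C(1) = 1 (base case, no recursion); C(t) = 1 + C(t - 1) + C(t - 2) otherwise.
C(2) = 1 + C(1) + C(0) = 1 + 1 + 1 = 3
C(3) = 1 + C(2) + C(1) = 1 + 3 + 1 = 5
C(4) = 1 + C(3) + C(2) = 1 + 5 + 3 = 9
C(5) = 1 + C(4) + C(3) = 1 + 9 + 5 = 15
C(6) = 1 + C(5) + C(4) = 1 + 15 + 9 = 25
C(7) = 1 + C(6) + C(5) = 1 + 25 + 15 = 41
C(8) = 1 + C(7) + C(6) = 1 + 41 + 25 = 67
C(9) = 1 + C(8) + C(7) = 1 + 67 + 41 = 109
calls = C(9) = 109

Final answer: 109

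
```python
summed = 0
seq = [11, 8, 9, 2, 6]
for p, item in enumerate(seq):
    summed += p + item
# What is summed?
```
Trace:
  summed=0
  summed=11, p=0, item=11
  summed=20, p=1, item=8
  summed=31, p=2, item=9
  summed=36, p=3, item=2
  summed=46, p=4, item=6

Final answer: 46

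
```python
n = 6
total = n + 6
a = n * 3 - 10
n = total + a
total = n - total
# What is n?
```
Trace:
  n=6
  n=6, total=12
  n=6, total=12, a=8
  n=20, total=12, a=8
  n=20, total=8, a=8

Final answer: 20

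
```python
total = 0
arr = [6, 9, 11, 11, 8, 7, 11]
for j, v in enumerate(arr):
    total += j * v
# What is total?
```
Trace:
  total=0
  total=0, j=0, v=6
  total=9, j=1, v=9
  total=31, j=2, v=11
  total=64, j=3, v=11
  total=96, j=4, v=8
  total=131, j=5, v=7
  total=197, j=6, v=11

Final answer: 197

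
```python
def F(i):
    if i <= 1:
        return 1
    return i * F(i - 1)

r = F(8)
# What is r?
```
Call trace:
F(i=8)
  F(i=7)
    F(i=6)
      F(i=5)
        F(i=4)
          F(i=3)
            F(i=2)
              F(i=1)
              -> return 1
            -> return 2
          -> return 6
        -> return 24
      -> return 120
    -> return 720
  -> return 5040
-> return 40320

Final answer: 40320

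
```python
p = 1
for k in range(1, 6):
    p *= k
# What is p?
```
Trace:
  p=1
  p=1, k=1
  p=2, k=2
  p=6, k=3
  p=24, k=4
  p=120, k=5

Final answer: 120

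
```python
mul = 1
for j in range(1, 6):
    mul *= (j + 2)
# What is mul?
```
Trace:
  mul=1
  mul=3, j=1
  mul=12, j=2
  mul=60, j=3
  mul=360, j=4
  mul=2520, j=5

Final answer: 2520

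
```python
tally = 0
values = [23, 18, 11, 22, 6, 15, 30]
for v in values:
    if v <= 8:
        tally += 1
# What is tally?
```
Trace:
  tally=0
  tally=0, v=23
  tally=0, v=18
  tally=0, v=11
  tally=0, v=22
  tally=1, v=6
  tally=1, v=15
  tally=1, v=30

Final answer: 1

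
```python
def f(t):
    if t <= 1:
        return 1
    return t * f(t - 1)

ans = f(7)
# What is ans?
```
Call trace:
f(t=7)
  f(t=6)
    f(t=5)
      f(t=4)
        f(t=3)
          f(t=2)
            f(t=1)
            -> return 1
          -> return 2
        -> return 6
      -> return 24
    -> return 120
  -> return 720
-> return 5040

Final answer: 5040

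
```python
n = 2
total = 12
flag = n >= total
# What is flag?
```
Trace:
  n=2
  n=2, total=12
  n=2, total=12, flag=False

Final answer: False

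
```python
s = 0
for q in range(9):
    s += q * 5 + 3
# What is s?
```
Trace:
  s=0
  s=3, q=0
  s=11, q=1
  s=24, q=2
  s=42, q=3
  s=65, q=4
  s=93, q=5
  s=126, q=6
  s=164, q=7
  s=207, q=8

Final answer: 207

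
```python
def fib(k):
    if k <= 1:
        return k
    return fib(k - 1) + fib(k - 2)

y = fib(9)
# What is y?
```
Call trace (a repeated sub-call is expanded the first time; later identical calls just restate its return value):
fib(k=9)
  fib(k=8)
    fib(k=7)
      fib(k=6)
        fib(k=5)
          fib(k=4)
            fib(k=3)
              fib(k=2)
                fib(k=1)
                -> return 1
                fib(k=0)
                -> return 0
              -> return 1
              fib(k=1)
              -> return 1
            -> return 2
            fib(k=2) -> return 1  (same call as traced above)
          -> return 3
          fib(k=3) -> return 2  (same call as traced above)
        -> return 5
        fib(k=4) -> return 3  (same call as traced above)
      -> return 8
      fib(k=5) -> return 5  (same call as traced above)
    -> return 13
    fib(k=6) -> return 8  (same call as traced above)
  -> return 21
  fib(k=7) -> return 13  (same call as traced above)
-> return 34

Final answer: 34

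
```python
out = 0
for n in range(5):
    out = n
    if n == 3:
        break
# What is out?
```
Trace:
  out=0
  out=0, n=0
  out=1, n=1
  out=2, n=2
  out=3, n=3

Final answer: 3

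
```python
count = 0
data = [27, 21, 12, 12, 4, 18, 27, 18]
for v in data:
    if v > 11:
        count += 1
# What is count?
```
Trace:
  count=0
  count=1, v=27
  count=2, v=21
  count=3, v=12
  count=4, v=12
  count=4, v=4
  count=5, v=18
  count=6, v=27
  count=7, v=18

Final answer: 7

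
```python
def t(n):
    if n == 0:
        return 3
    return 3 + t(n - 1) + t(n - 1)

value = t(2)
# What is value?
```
Call trace (a repeated sub-call is expanded the first time; later identical calls just restate its return value):
t(n=2)
  t(n=1)
    t(n=0)
    -> return 3
    t(n=0)
    -> return 3
  -> return 9
  t(n=1) -> return 9  (same call as traced above)
-> return 21

Final answer: 21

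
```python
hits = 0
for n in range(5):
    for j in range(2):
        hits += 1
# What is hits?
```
Trace:
  hits=0
  hits=1, n=0, j=0
  hits=2, n=0, j=1
  hits=3, n=1, j=0
  hits=4, n=1, j=1
  hits=5, n=2, j=0
  hits=6, n=2, j=1
  hits=7, n=3, j=0
  hits=8, n=3, j=1
  hits=9, n=4, j=0
  hits=10, n=4, j=1

Final answer: 10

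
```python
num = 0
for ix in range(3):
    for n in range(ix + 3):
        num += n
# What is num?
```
Trace:
  num=0
  num=0, ix=0, n=0
  num=1, ix=0, n=1
  num=3, ix=0, n=2
  num=3, ix=1, n=0
  num=4, ix=1, n=1
  num=6, ix=1, n=2
  num=9, ix=1, n=3
  num=9, ix=2, n=0
  num=10, ix=2, n=1
  num=12, ix=2, n=2
  num=15, ix=2, n=3
  num=19, ix=2, n=4

Final answer: 19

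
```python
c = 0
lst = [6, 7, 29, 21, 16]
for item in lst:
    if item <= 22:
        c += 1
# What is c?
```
Trace:
  c=0
  c=1, item=6
  c=2, item=7
  c=2, item=29
  c=3, item=21
  c=4, item=16

Final answer: 4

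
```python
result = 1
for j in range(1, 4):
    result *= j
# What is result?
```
Trace:
  result=1
  result=1, j=1
  result=2, j=2
  result=6, j=3

Final answer: 6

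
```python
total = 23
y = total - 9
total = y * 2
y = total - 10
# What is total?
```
Trace:
  total=23
  total=23, y=14
  total=28, y=14
  total=28, y=18

Final answer: 28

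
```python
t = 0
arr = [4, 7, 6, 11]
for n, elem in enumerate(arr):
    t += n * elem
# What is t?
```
Trace:
  t=0
  t=0, n=0, elem=4
  t=7, n=1, elem=7
  t=19, n=2, elem=6
  t=52, n=3, elem=11

Final answer: 52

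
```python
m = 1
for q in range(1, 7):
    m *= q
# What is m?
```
Trace:
  m=1
  m=1, q=1
  m=2, q=2
  m=6, q=3
  m=24, q=4
  m=120, q=5
  m=720, q=6

Final answer: 720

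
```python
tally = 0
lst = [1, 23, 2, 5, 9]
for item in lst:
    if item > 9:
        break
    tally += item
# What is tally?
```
Trace:
  tally=0
  tally=1, item=1
  tally=1, item=23

Final answer: 1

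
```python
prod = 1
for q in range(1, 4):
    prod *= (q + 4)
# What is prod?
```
Trace:
  prod=1
  prod=5, q=1
  prod=30, q=2
  prod=210, q=3

Final answer: 210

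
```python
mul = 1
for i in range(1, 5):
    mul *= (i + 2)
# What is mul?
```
Trace:
  mul=1
  mul=3, i=1
  mul=12, i=2
  mul=60, i=3
  mul=360, i=4

Final answer: 360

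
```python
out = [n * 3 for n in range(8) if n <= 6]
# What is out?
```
Trace:
  n=0
  n=1
  n=2
  n=3
  n=4
  n=5
  n=6
  n=7
  out=[0, 3, 6, 9, 12, 15, 18]

Final answer: [0, 3, 6, 9, 12, 15, 18]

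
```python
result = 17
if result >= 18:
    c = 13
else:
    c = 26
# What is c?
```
Trace:
  result=17
  result=17, c=26

Final answer: 26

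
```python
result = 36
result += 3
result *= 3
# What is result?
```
Trace:
  result=36
  result=39
  result=117

Final answer: 117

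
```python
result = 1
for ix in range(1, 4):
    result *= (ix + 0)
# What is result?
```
Trace:
  result=1
  result=1, ix=1
  result=2, ix=2
  result=6, ix=3

Final answer: 6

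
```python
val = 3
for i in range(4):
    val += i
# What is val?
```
Trace:
  val=3
  val=3, i=0
  val=4, i=1
  val=6, i=2
  val=9, i=3

Final answer: 9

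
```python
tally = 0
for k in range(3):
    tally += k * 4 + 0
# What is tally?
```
Trace:
  tally=0
  tally=0, k=0
  tally=4, k=1
  tally=12, k=2

Final answer: 12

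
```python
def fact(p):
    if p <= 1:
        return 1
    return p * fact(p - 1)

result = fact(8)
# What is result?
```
Call trace:
fact(p=8)
  fact(p=7)
    fact(p=6)
      fact(p=5)
        fact(p=4)
          fact(p=3)
            fact(p=2)
              fact(p=1)
              -> return 1
            -> return 2
          -> return 6
        -> return 24
      -> return 120
    -> return 720
  -> return 5040
-> return 40320

Final answer: 40320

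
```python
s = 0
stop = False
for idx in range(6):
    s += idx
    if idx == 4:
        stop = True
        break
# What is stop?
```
Trace:
  s=0
  s=0, stop=False
  s=0, stop=False, idx=0
  s=1, stop=False, idx=1
  s=3, stop=False, idx=2
  s=6, stop=False, idx=3
  s=10, stop=True, idx=4

Final answer: True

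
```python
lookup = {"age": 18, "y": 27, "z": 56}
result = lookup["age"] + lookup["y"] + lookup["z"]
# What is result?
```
Trace:
  lookup={'age': 18, 'y': 27, 'z': 56}
  lookup={'age': 18, 'y': 27, 'z': 56}, result=101

Final answer: 101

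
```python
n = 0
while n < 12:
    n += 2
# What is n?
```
Trace:
  n=0
  n=2
  n=4
  n=6
  n=8
  n=10
  n=12

Final answer: 12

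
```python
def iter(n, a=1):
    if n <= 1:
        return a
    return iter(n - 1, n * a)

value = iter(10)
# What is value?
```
Call trace:
iter(n=10, a=1)
  iter(n=9, a=10)
    iter(n=8, a=90)
      iter(n=7, a=720)
        iter(n=6, a=5040)
          iter(n=5, a=30240)
            iter(n=4, a=151200)
              iter(n=3, a=604800)
                iter(n=2, a=1814400)
                  iter(n=1, a=3628800)
                  -> return 3628800
                -> return 3628800
              -> return 3628800
            -> return 3628800
          -> return 3628800
        -> return 3628800
      -> return 3628800
    -> return 3628800
  -> return 3628800
-> return 3628800

Final answer: 3628800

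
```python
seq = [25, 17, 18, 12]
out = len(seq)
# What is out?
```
Trace:
  seq=[25, 17, 18, 12]
  seq=[25, 17, 18, 12], out=4

Final answer: 4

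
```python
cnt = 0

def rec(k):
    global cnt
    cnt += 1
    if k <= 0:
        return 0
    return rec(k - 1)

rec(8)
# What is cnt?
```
Call trace:
rec(k=8)
  rec(k=7)
    rec(k=6)
      rec(k=5)
        rec(k=4)
          rec(k=3)
            rec(k=2)
              rec(k=1)
                rec(k=0)
                -> return 0
              -> return 0
            -> return 0
          -> return 0
        -> return 0
      -> return 0
    -> return 0
  -> return 0
-> return 0

cnt is incremented once per call. rec is entered once for each k = 8, 7, 6, 5, 4, 3, 2, 1, 0 (the k <= 0 call returns without recursing), i.e. 8 + 1 calls.
cnt = 9

Final answer: 9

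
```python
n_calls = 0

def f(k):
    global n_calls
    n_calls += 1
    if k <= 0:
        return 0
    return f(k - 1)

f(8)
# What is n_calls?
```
Call trace:
f(k=8)
  f(k=7)
    f(k=6)
      f(k=5)
        f(k=4)
          f(k=3)
            f(k=2)
              f(k=1)
                f(k=0)
                -> return 0
              -> return 0
            -> return 0
          -> return 0
        -> return 0
      -> return 0
    -> return 0
  -> return 0
-> return 0

n_calls is incremented once per call. f is entered once for each k = 8, 7, 6, 5, 4, 3, 2, 1, 0 (the k <= 0 call returns without recursing), i.e. 8 + 1 calls.
n_calls = 9

Final answer: 9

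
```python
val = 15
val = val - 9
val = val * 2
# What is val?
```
Trace:
  val=15
  val=6
  val=12

Final answer: 12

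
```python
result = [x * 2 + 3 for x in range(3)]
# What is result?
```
Trace:
  x=0
  x=1
  x=2
  result=[3, 5, 7]

Final answer: [3, 5, 7]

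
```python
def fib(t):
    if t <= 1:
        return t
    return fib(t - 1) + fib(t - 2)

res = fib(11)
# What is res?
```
Call trace (a repeated sub-call is expanded the first time; later identical calls just restate its return value):
fib(t=11)
  fib(t=10)
    fib(t=9)
      fib(t=8)
        fib(t=7)
          fib(t=6)
            fib(t=5)
              fib(t=4)
                fib(t=3)
                  fib(t=2)
                    fib(t=1)
                    -> return 1
                    fib(t=0)
                    -> return 0
                  -> return 1
                  fib(t=1)
                  -> return 1
                -> return 2
                fib(t=2) -> return 1  (same call as traced above)
              -> return 3
              fib(t=3) -> return 2  (same call as traced above)
            -> return 5
            fib(t=4) -> return 3  (same call as traced above)
          -> return 8
          fib(t=5) -> return 5  (same call as traced above)
        -> return 13
        fib(t=6) -> return 8  (same call as traced above)
      -> return 21
      fib(t=7) -> return 13  (same call as traced above)
    -> return 34
    fib(t=8) -> return 21  (same call as traced above)
  -> return 55
  fib(t=9) -> return 34  (same call as traced above)
-> return 89

Final answer: 89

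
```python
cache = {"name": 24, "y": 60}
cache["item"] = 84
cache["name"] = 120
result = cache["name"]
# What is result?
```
Trace:
  cache={'name': 24, 'y': 60}
  cache={'name': 24, 'y': 60, 'item': 84}
  cache={'name': 120, 'y': 60, 'item': 84}
  cache={'name': 120, 'y': 60, 'item': 84}, result=120

Final answer: 120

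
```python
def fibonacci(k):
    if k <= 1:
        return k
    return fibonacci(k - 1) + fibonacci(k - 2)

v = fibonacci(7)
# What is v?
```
Call trace (a repeated sub-call is expanded the first time; later identical calls just restate its return value):
fibonacci(k=7)
  fibonacci(k=6)
    fibonacci(k=5)
      fibonacci(k=4)
        fibonacci(k=3)
          fibonacci(k=2)
            fibonacci(k=1)
            -> return 1
            fibonacci(k=0)
            -> return 0
          -> return 1
          fibonacci(k=1)
          -> return 1
        -> return 2
        fibonacci(k=2) -> return 1  (same call as traced above)
      -> return 3
      fibonacci(k=3) -> return 2  (same call as traced above)
    -> return 5
    fibonacci(k=4) -> return 3  (same call as traced above)
  -> return 8
  fibonacci(k=5) -> return 5  (same call as traced above)
-> return 13

Final answer: 13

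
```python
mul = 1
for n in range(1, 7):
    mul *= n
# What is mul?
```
Trace:
  mul=1
  mul=1, n=1
  mul=2, n=2
  mul=6, n=3
  mul=24, n=4
  mul=120, n=5
  mul=720, n=6

Final answer: 720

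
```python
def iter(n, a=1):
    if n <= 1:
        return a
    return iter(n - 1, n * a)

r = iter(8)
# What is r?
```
Call trace:
iter(n=8, a=1)
  iter(n=7, a=8)
    iter(n=6, a=56)
      iter(n=5, a=336)
        iter(n=4, a=1680)
          iter(n=3, a=6720)
            iter(n=2, a=20160)
              iter(n=1, a=40320)
              -> return 40320
            -> return 40320
          -> return 40320
        -> return 40320
      -> return 40320
    -> return 40320
  -> return 40320
-> return 40320

Final answer: 40320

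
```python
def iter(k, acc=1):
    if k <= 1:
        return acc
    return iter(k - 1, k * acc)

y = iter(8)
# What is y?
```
Call trace:
iter(k=8, acc=1)
  iter(k=7, acc=8)
    iter(k=6, acc=56)
      iter(k=5, acc=336)
        iter(k=4, acc=1680)
          iter(k=3, acc=6720)
            iter(k=2, acc=20160)
              iter(k=1, acc=40320)
              -> return 40320
            -> return 40320
          -> return 40320
        -> return 40320
      -> return 40320
    -> return 40320
  -> return 40320
-> return 40320

Final answer: 40320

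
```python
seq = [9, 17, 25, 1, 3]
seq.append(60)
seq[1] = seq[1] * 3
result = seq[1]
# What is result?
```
Trace:
  seq=[9, 17, 25, 1, 3]
  seq=[9, 17, 25, 1, 3, 60]
  seq=[9, 51, 25, 1, 3, 60]
  seq=[9, 51, 25, 1, 3, 60], result=51

Final answer: 51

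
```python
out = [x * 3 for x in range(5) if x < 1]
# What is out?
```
Trace:
  x=0
  x=1
  x=2
  x=3
  x=4
  out=[0]

Final answer: [0]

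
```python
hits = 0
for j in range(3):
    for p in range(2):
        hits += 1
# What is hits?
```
Trace:
  hits=0
  hits=1, j=0, p=0
  hits=2, j=0, p=1
  hits=3, j=1, p=0
  hits=4, j=1, p=1
  hits=5, j=2, p=0
  hits=6, j=2, p=1

Final answer: 6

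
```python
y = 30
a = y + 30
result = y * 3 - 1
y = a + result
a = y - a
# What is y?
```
Trace:
  y=30
  y=30, a=60
  y=30, a=60, result=89
  y=149, a=60, result=89
  y=149, a=89, result=89

Final answer: 149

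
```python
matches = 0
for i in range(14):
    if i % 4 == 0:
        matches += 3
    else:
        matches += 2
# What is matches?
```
Trace:
  matches=0
  matches=3, i=0
  matches=5, i=1
  matches=7, i=2
  matches=9, i=3
  matches=12, i=4
  matches=14, i=5
  matches=16, i=6
  matches=18, i=7
  matches=21, i=8
  matches=23, i=9
  matches=25, i=10
  matches=27, i=11
  matches=30, i=12
  matches=32, i=13

Final answer: 32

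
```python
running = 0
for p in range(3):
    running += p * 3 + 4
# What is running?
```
Trace:
  running=0
  running=4, p=0
  running=11, p=1
  running=21, p=2

Final answer: 21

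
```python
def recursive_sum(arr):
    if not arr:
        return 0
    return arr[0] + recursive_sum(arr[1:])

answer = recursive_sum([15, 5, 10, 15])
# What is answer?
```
Call trace:
recursive_sum(arr=[15, 5, 10, 15])
  recursive_sum(arr=[5, 10, 15])
    recursive_sum(arr=[10, 15])
      recursive_sum(arr=[15])
        recursive_sum(arr=[])
        -> return 0
      -> return 15
    -> return 25
  -> return 30
-> return 45

Final answer: 45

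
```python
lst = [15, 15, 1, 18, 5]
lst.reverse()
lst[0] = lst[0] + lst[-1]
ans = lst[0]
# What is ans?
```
Trace:
  lst=[15, 15, 1, 18, 5]
  lst=[5, 18, 1, 15, 15]
  lst=[20, 18, 1, 15, 15]
  lst=[20, 18, 1, 15, 15], ans=20

Final answer: 20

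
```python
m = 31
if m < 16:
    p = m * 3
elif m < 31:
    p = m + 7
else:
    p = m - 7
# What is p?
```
Trace:
  m=31
  m=31, p=24

Final answer: 24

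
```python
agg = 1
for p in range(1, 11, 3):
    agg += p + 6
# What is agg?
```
Trace:
  agg=1
  agg=8, p=1
  agg=18, p=4
  agg=31, p=7
  agg=47, p=10

Final answer: 47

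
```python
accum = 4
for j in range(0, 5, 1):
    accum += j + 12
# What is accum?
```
Trace:
  accum=4
  accum=16, j=0
  accum=29, j=1
  accum=43, j=2
  accum=58, j=3
  accum=74, j=4

Final answer: 74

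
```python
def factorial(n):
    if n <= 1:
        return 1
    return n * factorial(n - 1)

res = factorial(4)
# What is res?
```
Call trace:
factorial(n=4)
  factorial(n=3)
    factorial(n=2)
      factorial(n=1)
      -> return 1
    -> return 2
  -> return 6
-> return 24

Final answer: 24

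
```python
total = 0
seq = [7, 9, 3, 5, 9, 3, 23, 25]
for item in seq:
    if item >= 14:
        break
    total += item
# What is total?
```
Trace:
  total=0
  total=7, item=7
  total=16, item=9
  total=19, item=3
  total=24, item=5
  total=33, item=9
  total=36, item=3
  total=36, item=23

Final answer: 36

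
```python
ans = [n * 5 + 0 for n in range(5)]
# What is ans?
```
Trace:
  n=0
  n=1
  n=2
  n=3
  n=4
  ans=[0, 5, 10, 15, 20]

Final answer: [0, 5, 10, 15, 20]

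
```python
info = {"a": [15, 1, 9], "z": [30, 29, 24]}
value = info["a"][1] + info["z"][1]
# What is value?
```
Trace:
  info={'a': [15, 1, 9], 'z': [30, 29, 24]}
  info={'a': [15, 1, 9], 'z': [30, 29, 24]}, value=30

Final answer: 30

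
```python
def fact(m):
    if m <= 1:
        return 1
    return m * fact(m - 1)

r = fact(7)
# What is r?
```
Call trace:
fact(m=7)
  fact(m=6)
    fact(m=5)
      fact(m=4)
        fact(m=3)
          fact(m=2)
            fact(m=1)
            -> return 1
          -> return 2
        -> return 6
      -> return 24
    -> return 120
  -> return 720
-> return 5040

Final answer: 5040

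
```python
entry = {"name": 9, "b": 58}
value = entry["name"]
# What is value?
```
Trace:
  entry={'name': 9, 'b': 58}
  entry={'name': 9, 'b': 58}, value=9

Final answer: 9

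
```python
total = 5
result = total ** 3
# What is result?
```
Trace:
  total=5
  total=5, result=125

Final answer: 125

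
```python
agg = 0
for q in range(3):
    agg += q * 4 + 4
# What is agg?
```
Trace:
  agg=0
  agg=4, q=0
  agg=12, q=1
  agg=24, q=2

Final answer: 24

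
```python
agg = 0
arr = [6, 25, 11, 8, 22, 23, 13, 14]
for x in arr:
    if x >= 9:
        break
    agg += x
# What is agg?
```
Trace:
  agg=0
  agg=6, x=6
  agg=6, x=25

Final answer: 6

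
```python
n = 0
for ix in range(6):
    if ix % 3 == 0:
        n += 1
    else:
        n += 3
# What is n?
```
Trace:
  n=0
  n=1, ix=0
  n=4, ix=1
  n=7, ix=2
  n=8, ix=3
  n=11, ix=4
  n=14, ix=5

Final answer: 14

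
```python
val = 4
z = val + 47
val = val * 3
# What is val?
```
Trace:
  val=4
  val=4, z=51
  val=12, z=51

Final answer: 12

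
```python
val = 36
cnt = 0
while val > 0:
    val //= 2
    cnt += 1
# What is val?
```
Trace:
  val=36
  val=36, cnt=0
  val=18, cnt=1
  val=9, cnt=2
  val=4, cnt=3
  val=2, cnt=4
  val=1, cnt=5
  val=0, cnt=6

Final answer: 0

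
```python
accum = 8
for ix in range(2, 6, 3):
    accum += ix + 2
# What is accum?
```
Trace:
  accum=8
  accum=12, ix=2
  accum=19, ix=5

Final answer: 19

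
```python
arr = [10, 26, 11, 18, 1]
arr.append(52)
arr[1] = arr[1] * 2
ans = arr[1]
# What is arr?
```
Trace:
  arr=[10, 26, 11, 18, 1]
  arr=[10, 26, 11, 18, 1, 52]
  arr=[10, 52, 11, 18, 1, 52]
  arr=[10, 52, 11, 18, 1, 52], ans=52

Final answer: [10, 52, 11, 18, 1, 52]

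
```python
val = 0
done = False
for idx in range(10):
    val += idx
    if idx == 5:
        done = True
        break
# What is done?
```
Trace:
  val=0
  val=0, done=False
  val=0, done=False, idx=0
  val=1, done=False, idx=1
  val=3, done=False, idx=2
  val=6, done=False, idx=3
  val=10, done=False, idx=4
  val=15, done=True, idx=5

Final answer: True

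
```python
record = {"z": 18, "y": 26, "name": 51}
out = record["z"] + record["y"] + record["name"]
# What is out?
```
Trace:
  record={'z': 18, 'y': 26, 'name': 51}
  record={'z': 18, 'y': 26, 'name': 51}, out=95

Final answer: 95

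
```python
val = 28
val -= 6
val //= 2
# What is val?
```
Trace:
  val=28
  val=22
  val=11

Final answer: 11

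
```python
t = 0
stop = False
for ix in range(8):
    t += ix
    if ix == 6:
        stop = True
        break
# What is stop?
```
Trace:
  t=0
  t=0, stop=False
  t=0, stop=False, ix=0
  t=1, stop=False, ix=1
  t=3, stop=False, ix=2
  t=6, stop=False, ix=3
  t=10, stop=False, ix=4
  t=15, stop=False, ix=5
  t=21, stop=True, ix=6

Final answer: True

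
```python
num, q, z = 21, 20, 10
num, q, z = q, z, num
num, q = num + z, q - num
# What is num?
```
Trace:
  num=21, q=20, z=10
  num=20, q=10, z=21
  num=41, q=-10, z=21

Final answer: 41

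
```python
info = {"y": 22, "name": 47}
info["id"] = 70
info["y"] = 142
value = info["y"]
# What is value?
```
Trace:
  info={'y': 22, 'name': 47}
  info={'y': 22, 'name': 47, 'id': 70}
  info={'y': 142, 'name': 47, 'id': 70}
  info={'y': 142, 'name': 47, 'id': 70}, value=142

Final answer: 142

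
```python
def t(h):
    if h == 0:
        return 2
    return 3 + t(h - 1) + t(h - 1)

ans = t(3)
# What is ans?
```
Call trace (a repeated sub-call is expanded the first time; later identical calls just restate its return value):
t(h=3)
  t(h=2)
    t(h=1)
      t(h=0)
      -> return 2
      t(h=0)
      -> return 2
    -> return 7
    t(h=1) -> return 7  (same call as traced above)
  -> return 17
  t(h=2) -> return 17  (same call as traced above)
-> return 37

Final answer: 37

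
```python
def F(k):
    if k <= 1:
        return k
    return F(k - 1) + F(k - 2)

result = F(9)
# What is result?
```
Call trace (a repeated sub-call is expanded the first time; later identical calls just restate its return value):
F(k=9)
  F(k=8)
    F(k=7)
      F(k=6)
        F(k=5)
          F(k=4)
            F(k=3)
              F(k=2)
                F(k=1)
                -> return 1
                F(k=0)
                -> return 0
              -> return 1
              F(k=1)
              -> return 1
            -> return 2
            F(k=2) -> return 1  (same call as traced above)
          -> return 3
          F(k=3) -> return 2  (same call as traced above)
        -> return 5
        F(k=4) -> return 3  (same call as traced above)
      -> return 8
      F(k=5) -> return 5  (same call as traced above)
    -> return 13
    F(k=6) -> return 8  (same call as traced above)
  -> return 21
  F(k=7) -> return 13  (same call as traced above)
-> return 34

Final answer: 34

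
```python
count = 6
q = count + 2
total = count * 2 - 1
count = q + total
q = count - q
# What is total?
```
Trace:
  count=6
  count=6, q=8
  count=6, q=8, total=11
  count=19, q=8, total=11
  count=19, q=11, total=11

Final answer: 11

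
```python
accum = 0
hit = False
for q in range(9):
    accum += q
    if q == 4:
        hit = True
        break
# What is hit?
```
Trace:
  accum=0
  accum=0, hit=False
  accum=0, hit=False, q=0
  accum=1, hit=False, q=1
  accum=3, hit=False, q=2
  accum=6, hit=False, q=3
  accum=10, hit=True, q=4

Final answer: True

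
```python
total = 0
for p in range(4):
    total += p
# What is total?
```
Trace:
  total=0
  total=0, p=0
  total=1, p=1
  total=3, p=2
  total=6, p=3

Final answer: 6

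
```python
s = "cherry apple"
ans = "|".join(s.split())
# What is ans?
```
Trace:
  s='cherry apple'
  s='cherry apple', ans='cherry|apple'

Final answer: 'cherry|apple'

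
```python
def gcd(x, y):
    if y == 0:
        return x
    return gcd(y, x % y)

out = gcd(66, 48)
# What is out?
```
Call trace:
gcd(x=66, y=48)
  gcd(x=48, y=18)
    gcd(x=18, y=12)
      gcd(x=12, y=6)
        gcd(x=6, y=0)
        -> return 6
      -> return 6
    -> return 6
  -> return 6
-> return 6

Final answer: 6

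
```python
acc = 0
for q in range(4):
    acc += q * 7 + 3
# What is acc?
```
Trace:
  acc=0
  acc=3, q=0
  acc=13, q=1
  acc=30, q=2
  acc=54, q=3

Final answer: 54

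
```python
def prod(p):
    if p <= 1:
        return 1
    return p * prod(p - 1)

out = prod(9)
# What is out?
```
Call trace:
prod(p=9)
  prod(p=8)
    prod(p=7)
      prod(p=6)
        prod(p=5)
          prod(p=4)
            prod(p=3)
              prod(p=2)
                prod(p=1)
                -> return 1
              -> return 2
            -> return 6
          -> return 24
        -> return 120
      -> return 720
    -> return 5040
  -> return 40320
-> return 362880

Final answer: 362880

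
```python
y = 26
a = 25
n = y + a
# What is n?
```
Trace:
  y=26
  y=26, a=25
  y=26, a=25, n=51

Final answer: 51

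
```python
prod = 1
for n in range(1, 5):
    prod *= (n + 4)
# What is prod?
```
Trace:
  prod=1
  prod=5, n=1
  prod=30, n=2
  prod=210, n=3
  prod=1680, n=4

Final answer: 1680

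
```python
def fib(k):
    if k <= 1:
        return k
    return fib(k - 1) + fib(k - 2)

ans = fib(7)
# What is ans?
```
Call trace (a repeated sub-call is expanded the first time; later identical calls just restate its return value):
fib(k=7)
  fib(k=6)
    fib(k=5)
      fib(k=4)
        fib(k=3)
          fib(k=2)
            fib(k=1)
            -> return 1
            fib(k=0)
            -> return 0
          -> return 1
          fib(k=1)
          -> return 1
        -> return 2
        fib(k=2) -> return 1  (same call as traced above)
      -> return 3
      fib(k=3) -> return 2  (same call as traced above)
    -> return 5
    fib(k=4) -> return 3  (same call as traced above)
  -> return 8
  fib(k=5) -> return 5  (same call as traced above)
-> return 13

Final answer: 13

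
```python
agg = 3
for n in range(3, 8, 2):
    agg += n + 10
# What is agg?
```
Trace:
  agg=3
  agg=16, n=3
  agg=31, n=5
  agg=48, n=7

Final answer: 48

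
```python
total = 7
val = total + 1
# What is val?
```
Trace:
  total=7
  total=7, val=8

Final answer: 8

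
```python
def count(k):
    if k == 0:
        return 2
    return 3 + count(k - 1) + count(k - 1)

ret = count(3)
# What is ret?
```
Call trace (a repeated sub-call is expanded the first time; later identical calls just restate its return value):
count(k=3)
  count(k=2)
    count(k=1)
      count(k=0)
      -> return 2
      count(k=0)
      -> return 2
    -> return 7
    count(k=1) -> return 7  (same call as traced above)
  -> return 17
  count(k=2) -> return 17  (same call as traced above)
-> return 37

Final answer: 37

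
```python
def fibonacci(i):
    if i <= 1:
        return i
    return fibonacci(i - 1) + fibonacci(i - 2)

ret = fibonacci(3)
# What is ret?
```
Call trace:
fibonacci(i=3)
  fibonacci(i=2)
    fibonacci(i=1)
    -> return 1
    fibonacci(i=0)
    -> return 0
  -> return 1
  fibonacci(i=1)
  -> return 1
-> return 2

Final answer: 2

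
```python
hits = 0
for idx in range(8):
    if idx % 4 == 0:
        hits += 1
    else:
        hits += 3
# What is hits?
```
Trace:
  hits=0
  hits=1, idx=0
  hits=4, idx=1
  hits=7, idx=2
  hits=10, idx=3
  hits=11, idx=4
  hits=14, idx=5
  hits=17, idx=6
  hits=20, idx=7

Final answer: 20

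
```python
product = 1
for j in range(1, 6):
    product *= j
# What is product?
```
Trace:
  product=1
  product=1, j=1
  product=2, j=2
  product=6, j=3
  product=24, j=4
  product=120, j=5

Final answer: 120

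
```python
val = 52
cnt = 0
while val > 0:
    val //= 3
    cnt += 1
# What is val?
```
Trace:
  val=52
  val=52, cnt=0
  val=17, cnt=1
  val=5, cnt=2
  val=1, cnt=3
  val=0, cnt=4

Final answer: 0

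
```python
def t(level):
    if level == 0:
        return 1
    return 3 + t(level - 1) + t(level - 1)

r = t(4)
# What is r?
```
Call trace (a repeated sub-call is expanded the first time; later identical calls just restate its return value):
t(level=4)
  t(level=3)
    t(level=2)
      t(level=1)
        t(level=0)
        -> return 1
        t(level=0)
        -> return 1
      -> return 5
      t(level=1) -> return 5  (same call as traced above)
    -> return 13
    t(level=2) -> return 13  (same call as traced above)
  -> return 29
  t(level=3) -> return 29  (same call as traced above)
-> return 61

Final answer: 61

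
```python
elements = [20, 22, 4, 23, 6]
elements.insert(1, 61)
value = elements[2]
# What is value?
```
Trace:
  elements=[20, 22, 4, 23, 6]
  elements=[20, 61, 22, 4, 23, 6]
  elements=[20, 61, 22, 4, 23, 6], value=22

Final answer: 22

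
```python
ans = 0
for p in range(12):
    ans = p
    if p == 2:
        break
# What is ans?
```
Trace:
  ans=0
  ans=0, p=0
  ans=1, p=1
  ans=2, p=2

Final answer: 2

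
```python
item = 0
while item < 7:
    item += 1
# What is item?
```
Trace:
  item=0
  item=1
  item=2
  item=3
  item=4
  item=5
  item=6
  item=7

Final answer: 7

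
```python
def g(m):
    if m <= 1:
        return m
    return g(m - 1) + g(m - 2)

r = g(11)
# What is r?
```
Call trace (a repeated sub-call is expanded the first time; later identical calls just restate its return value):
g(m=11)
  g(m=10)
    g(m=9)
      g(m=8)
        g(m=7)
          g(m=6)
            g(m=5)
              g(m=4)
                g(m=3)
                  g(m=2)
                    g(m=1)
                    -> return 1
                    g(m=0)
                    -> return 0
                  -> return 1
                  g(m=1)
                  -> return 1
                -> return 2
                g(m=2) -> return 1  (same call as traced above)
              -> return 3
              g(m=3) -> return 2  (same call as traced above)
            -> return 5
            g(m=4) -> return 3  (same call as traced above)
          -> return 8
          g(m=5) -> return 5  (same call as traced above)
        -> return 13
        g(m=6) -> return 8  (same call as traced above)
      -> return 21
      g(m=7) -> return 13  (same call as traced above)
    -> return 34
    g(m=8) -> return 21  (same call as traced above)
  -> return 55
  g(m=9) -> return 34  (same call as traced above)
-> return 89

Final answer: 89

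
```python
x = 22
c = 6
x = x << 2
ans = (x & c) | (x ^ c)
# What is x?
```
Trace:
  x=22
  x=22, c=6
  x=88, c=6
  x=88, c=6, ans=94

Final answer: 88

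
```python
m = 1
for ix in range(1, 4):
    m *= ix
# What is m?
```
Trace:
  m=1
  m=1, ix=1
  m=2, ix=2
  m=6, ix=3

Final answer: 6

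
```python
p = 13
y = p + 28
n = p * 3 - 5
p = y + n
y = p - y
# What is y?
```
Trace:
  p=13
  p=13, y=41
  p=13, y=41, n=34
  p=75, y=41, n=34
  p=75, y=34, n=34

Final answer: 34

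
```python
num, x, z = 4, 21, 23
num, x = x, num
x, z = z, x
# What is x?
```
Trace:
  num=4, x=21, z=23
  num=21, x=4, z=23
  num=21, x=23, z=4

Final answer: 23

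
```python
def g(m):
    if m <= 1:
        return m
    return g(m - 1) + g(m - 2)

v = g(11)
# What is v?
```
Call trace (a repeated sub-call is expanded the first time; later identical calls just restate its return value):
g(m=11)
  g(m=10)
    g(m=9)
      g(m=8)
        g(m=7)
          g(m=6)
            g(m=5)
              g(m=4)
                g(m=3)
                  g(m=2)
                    g(m=1)
                    -> return 1
                    g(m=0)
                    -> return 0
                  -> return 1
                  g(m=1)
                  -> return 1
                -> return 2
                g(m=2) -> return 1  (same call as traced above)
              -> return 3
              g(m=3) -> return 2  (same call as traced above)
            -> return 5
            g(m=4) -> return 3  (same call as traced above)
          -> return 8
          g(m=5) -> return 5  (same call as traced above)
        -> return 13
        g(m=6) -> return 8  (same call as traced above)
      -> return 21
      g(m=7) -> return 13  (same call as traced above)
    -> return 34
    g(m=8) -> return 21  (same call as traced above)
  -> return 55
  g(m=9) -> return 34  (same call as traced above)
-> return 89

Final answer: 89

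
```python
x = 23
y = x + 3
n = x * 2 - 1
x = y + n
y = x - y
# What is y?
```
Trace:
  x=23
  x=23, y=26
  x=23, y=26, n=45
  x=71, y=26, n=45
  x=71, y=45, n=45

Final answer: 45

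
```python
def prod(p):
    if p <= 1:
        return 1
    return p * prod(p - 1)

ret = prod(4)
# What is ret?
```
Call trace:
prod(p=4)
  prod(p=3)
    prod(p=2)
      prod(p=1)
      -> return 1
    -> return 2
  -> return 6
-> return 24

Final answer: 24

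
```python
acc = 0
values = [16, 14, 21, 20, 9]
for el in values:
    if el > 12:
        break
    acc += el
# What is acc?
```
Trace:
  acc=0
  acc=0, el=16

Final answer: 0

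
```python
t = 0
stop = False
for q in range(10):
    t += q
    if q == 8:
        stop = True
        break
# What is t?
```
Trace:
  t=0
  t=0, stop=False
  t=0, stop=False, q=0
  t=1, stop=False, q=1
  t=3, stop=False, q=2
  t=6, stop=False, q=3
  t=10, stop=False, q=4
  t=15, stop=False, q=5
  t=21, stop=False, q=6
  t=28, stop=False, q=7
  t=36, stop=True, q=8

Final answer: 36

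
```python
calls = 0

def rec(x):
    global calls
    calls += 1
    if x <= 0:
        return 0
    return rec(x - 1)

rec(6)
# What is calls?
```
Call trace:
rec(x=6)
  rec(x=5)
    rec(x=4)
      rec(x=3)
        rec(x=2)
          rec(x=1)
            rec(x=0)
            -> return 0
          -> return 0
        -> return 0
      -> return 0
    -> return 0
  -> return 0
-> return 0

calls is incremented once per call. rec is entered once for each x = 6, 5, 4, 3, 2, 1, 0 (the x <= 0 call returns without recursing), i.e. 6 + 1 calls.
calls = 7

Final answer: 7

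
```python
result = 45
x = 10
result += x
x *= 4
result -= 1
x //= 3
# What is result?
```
Trace:
  result=45
  result=45, x=10
  result=55, x=10
  result=55, x=40
  result=54, x=40
  result=54, x=13

Final answer: 54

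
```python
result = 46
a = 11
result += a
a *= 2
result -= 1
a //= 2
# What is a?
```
Trace:
  result=46
  result=46, a=11
  result=57, a=11
  result=57, a=22
  result=56, a=22
  result=56, a=11

Final answer: 11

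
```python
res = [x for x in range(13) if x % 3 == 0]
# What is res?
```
Trace:
  x=0
  x=1
  x=2
  x=3
  x=4
  x=5
  x=6
  x=7
  x=8
  x=9
  x=10
  x=11
  x=12
  res=[0, 3, 6, 9, 12]

Final answer: [0, 3, 6, 9, 12]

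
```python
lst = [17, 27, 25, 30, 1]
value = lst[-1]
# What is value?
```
Trace:
  lst=[17, 27, 25, 30, 1]
  lst=[17, 27, 25, 30, 1], value=1

Final answer: 1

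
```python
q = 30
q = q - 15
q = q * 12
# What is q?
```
Trace:
  q=30
  q=15
  q=180

Final answer: 180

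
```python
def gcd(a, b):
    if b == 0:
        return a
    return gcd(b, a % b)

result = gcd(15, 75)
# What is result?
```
Call trace:
gcd(a=15, b=75)
  gcd(a=75, b=15)
    gcd(a=15, b=0)
    -> return 15
  -> return 15
-> return 15

Final answer: 15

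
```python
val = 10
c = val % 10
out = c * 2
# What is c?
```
Trace:
  val=10
  val=10, c=0
  val=10, c=0, out=0

Final answer: 0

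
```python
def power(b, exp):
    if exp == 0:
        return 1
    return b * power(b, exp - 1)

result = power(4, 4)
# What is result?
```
Call trace:
power(b=4, exp=4)
  power(b=4, exp=3)
    power(b=4, exp=2)
      power(b=4, exp=1)
        power(b=4, exp=0)
        -> return 1
      -> return 4
    -> return 16
  -> return 64
-> return 256

Final answer: 256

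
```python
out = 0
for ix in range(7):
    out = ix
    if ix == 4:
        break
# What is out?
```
Trace:
  out=0
  out=0, ix=0
  out=1, ix=1
  out=2, ix=2
  out=3, ix=3
  out=4, ix=4

Final answer: 4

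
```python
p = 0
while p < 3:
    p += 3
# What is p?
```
Trace:
  p=0
  p=3

Final answer: 3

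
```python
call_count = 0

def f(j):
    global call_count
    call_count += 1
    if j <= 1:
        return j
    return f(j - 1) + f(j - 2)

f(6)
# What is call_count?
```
Call trace (a repeated sub-call is expanded the first time; later identical calls just restate its return value):
f(j=6)
  f(j=5)
    f(j=4)
      f(j=3)
        f(j=2)
          f(j=1)
          -> return 1
          f(j=0)
          -> return 0
        -> return 1
        f(j=1)
        -> return 1
      -> return 2
      f(j=2) -> return 1  (same call as traced above)
    -> return 3
    f(j=3) -> return 2  (same call as traced above)
  -> return 5
  f(j=4) -> return 3  (same call as traced above)
-> return 8

call_count is incremented once per call, so count the calls in each subtree. Let C(j) = number of calls made by f(j).
C(0) = C(1) = 1 (base case, no recursion); C(j) = 1 + C(j - 1) + C(j - 2) otherwise.
C(2) = 1 + C(1) + C(0) = 1 + 1 + 1 = 3
C(3) = 1 + C(2) + C(1) = 1 + 3 + 1 = 5
C(4) = 1 + C(3) + C(2) = 1 + 5 + 3 = 9
C(5) = 1 + C(4) + C(3) = 1 + 9 + 5 = 15
C(6) = 1 + C(5) + C(4) = 1 + 15 + 9 = 25
call_count = C(6) = 25

Final answer: 25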